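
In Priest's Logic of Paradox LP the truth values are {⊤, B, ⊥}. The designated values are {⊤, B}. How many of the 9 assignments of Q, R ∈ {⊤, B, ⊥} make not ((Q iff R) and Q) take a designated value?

Of the 9 assignments, 8 give a value in {⊤, B}.

8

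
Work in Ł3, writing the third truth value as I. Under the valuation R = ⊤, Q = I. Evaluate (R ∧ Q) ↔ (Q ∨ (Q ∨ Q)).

⊤

R ∧ Q = ⊤ ∧ I = I
Q ∨ Q = I ∨ I = I
Q ∨ (Q ∨ Q) = I ∨ I = I
(R ∧ Q) ↔ (Q ∨ (Q ∨ Q)) = I ↔ I = ⊤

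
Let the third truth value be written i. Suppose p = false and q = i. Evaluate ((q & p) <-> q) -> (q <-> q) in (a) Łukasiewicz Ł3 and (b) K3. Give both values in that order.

In Łukasiewicz Ł3: q & p = i & false = false
(q & p) <-> q = false <-> i = i  [1 − |0−½|]
q <-> q = i <-> i = true
((q & p) <-> q) -> (q <-> q) = i -> true = true
In K3: q & p = i & false = false
(q & p) <-> q = false <-> i = i
q <-> q = i <-> i = i
((q & p) <-> q) -> (q <-> q) = i -> i = i
They differ because Łukasiewicz Ł3 and K3 treat i differently under implication.

true; i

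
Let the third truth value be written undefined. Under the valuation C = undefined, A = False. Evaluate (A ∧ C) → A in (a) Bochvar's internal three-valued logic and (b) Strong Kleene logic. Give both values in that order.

In Bochvar's internal three-valued logic: A ∧ C = False ∧ undefined = undefined
(A ∧ C) → A = undefined → False = undefined
In Strong Kleene logic: A ∧ C = False ∧ undefined = False
(A ∧ C) → A = False → False = True
They differ because Bochvar's internal three-valued logic and Strong Kleene logic treat undefined differently under the binary connectives.

undefined; True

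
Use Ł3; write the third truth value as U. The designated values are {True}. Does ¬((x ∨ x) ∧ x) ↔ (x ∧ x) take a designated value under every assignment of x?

Countermodel: x=True gives False, which is not designated.

No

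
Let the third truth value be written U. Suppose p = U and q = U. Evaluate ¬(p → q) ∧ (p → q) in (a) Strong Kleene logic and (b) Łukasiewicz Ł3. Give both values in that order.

In Strong Kleene logic: p → q = U → U = U  [¬U ∨ U]
¬(p → q) = ¬U = U
p → q = U → U = U
¬(p → q) ∧ (p → q) = U ∧ U = U
In Łukasiewicz Ł3: p → q = U → U = 1
¬(p → q) = ¬1 = 0
p → q = U → U = 1
¬(p → q) ∧ (p → q) = 0 ∧ 1 = 0
They differ because Strong Kleene logic and Łukasiewicz Ł3 treat U differently under implication.

U; 0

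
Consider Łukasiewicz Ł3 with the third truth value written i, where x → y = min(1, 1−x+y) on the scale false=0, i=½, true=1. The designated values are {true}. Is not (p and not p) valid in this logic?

Countermodel: p=i gives i, which is not designated.

No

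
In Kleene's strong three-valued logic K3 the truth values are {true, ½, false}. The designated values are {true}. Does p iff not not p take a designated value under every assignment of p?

Countermodel: p=½ gives ½, which is not designated.

No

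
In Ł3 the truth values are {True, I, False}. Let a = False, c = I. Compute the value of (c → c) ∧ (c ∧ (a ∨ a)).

False

c → c = I → I = True
a ∨ a = False ∨ False = False
c ∧ (a ∨ a) = I ∧ False = False
(c → c) ∧ (c ∧ (a ∨ a)) = True ∧ False = False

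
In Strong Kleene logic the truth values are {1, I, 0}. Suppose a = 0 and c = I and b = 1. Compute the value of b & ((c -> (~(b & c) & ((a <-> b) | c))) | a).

b & c = 1 & I = I
~(b & c) = ~I = I
a <-> b = 0 <-> 1 = 0
(a <-> b) | c = 0 | I = I
~(b & c) & ((a <-> b) | c) = I & I = I
c -> (~(b & c) & ((a <-> b) | c)) = I -> I = I  [~I | I]
(c -> (~(b & c) & ((a <-> b) | c))) | a = I | 0 = I
b & ((c -> (~(b & c) & ((a <-> b) | c))) | a) = 1 & I = I

I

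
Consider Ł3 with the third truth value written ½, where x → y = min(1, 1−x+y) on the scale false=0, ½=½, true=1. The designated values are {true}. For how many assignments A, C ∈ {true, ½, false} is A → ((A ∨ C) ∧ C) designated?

6

Of the 9 assignments, 6 give a value in {true}.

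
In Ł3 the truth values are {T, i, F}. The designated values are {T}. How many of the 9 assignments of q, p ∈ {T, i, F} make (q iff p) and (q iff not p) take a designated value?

1

Designated under: (q=i, p=i).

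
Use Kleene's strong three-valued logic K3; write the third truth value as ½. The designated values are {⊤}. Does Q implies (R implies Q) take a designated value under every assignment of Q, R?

Countermodel: Q=½, R=⊤ gives ½, which is not designated.

No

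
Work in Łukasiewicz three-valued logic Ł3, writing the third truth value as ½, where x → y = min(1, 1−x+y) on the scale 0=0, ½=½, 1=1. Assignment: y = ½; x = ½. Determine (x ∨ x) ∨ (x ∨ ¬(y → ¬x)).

x ∨ x = ½ ∨ ½ = ½
¬x = ¬½ = ½
y → ¬x = ½ → ½ = 1  [min(1, 1−½+½)]
¬(y → ¬x) = ¬1 = 0
x ∨ ¬(y → ¬x) = ½ ∨ 0 = ½
(x ∨ x) ∨ (x ∨ ¬(y → ¬x)) = ½ ∨ ½ = ½

½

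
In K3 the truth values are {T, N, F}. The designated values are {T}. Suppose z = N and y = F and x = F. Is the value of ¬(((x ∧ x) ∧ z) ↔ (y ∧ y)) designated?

x ∧ x = F ∧ F = F
(x ∧ x) ∧ z = F ∧ N = F
y ∧ y = F ∧ F = F
((x ∧ x) ∧ z) ↔ (y ∧ y) = F ↔ F = T
¬(((x ∧ x) ∧ z) ↔ (y ∧ y)) = ¬T = F
F ∉ {T}.

No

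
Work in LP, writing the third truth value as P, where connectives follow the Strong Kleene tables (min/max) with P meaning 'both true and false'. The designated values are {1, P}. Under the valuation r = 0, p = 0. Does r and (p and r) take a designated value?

p and r = 0 and 0 = 0
r and (p and r) = 0 and 0 = 0
0 ∉ {1, P}.

No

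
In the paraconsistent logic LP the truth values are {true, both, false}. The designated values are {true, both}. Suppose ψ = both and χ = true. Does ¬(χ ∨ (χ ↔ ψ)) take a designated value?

χ ↔ ψ = true ↔ both = both
χ ∨ (χ ↔ ψ) = true ∨ both = true
¬(χ ∨ (χ ↔ ψ)) = ¬true = false
false ∉ {true, both}.

No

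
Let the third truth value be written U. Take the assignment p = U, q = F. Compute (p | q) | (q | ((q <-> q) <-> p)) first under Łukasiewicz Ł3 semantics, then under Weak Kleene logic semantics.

In Łukasiewicz Ł3: p | q = U | F = U
q <-> q = F <-> F = T
(q <-> q) <-> p = T <-> U = U  [1 − |1−½|]
q | ((q <-> q) <-> p) = F | U = U
(p | q) | (q | ((q <-> q) <-> p)) = U | U = U
In Weak Kleene logic: p | q = U | F = U
q <-> q = F <-> F = T
(q <-> q) <-> p = T <-> U = U
q | ((q <-> q) <-> p) = F | U = U
(p | q) | (q | ((q <-> q) <-> p)) = U | U = U

U; U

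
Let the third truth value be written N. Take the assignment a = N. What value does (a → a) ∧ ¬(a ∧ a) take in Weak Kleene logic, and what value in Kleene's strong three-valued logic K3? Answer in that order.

N; N

In Weak Kleene logic: a → a = N → N = N  [any arg is the third value ⇒ result is the third value]
a ∧ a = N ∧ N = N
¬(a ∧ a) = ¬N = N
(a → a) ∧ ¬(a ∧ a) = N ∧ N = N
In Kleene's strong three-valued logic K3: a → a = N → N = N  [¬N ∨ N]
a ∧ a = N ∧ N = N
¬(a ∧ a) = ¬N = N
(a → a) ∧ ¬(a ∧ a) = N ∧ N = N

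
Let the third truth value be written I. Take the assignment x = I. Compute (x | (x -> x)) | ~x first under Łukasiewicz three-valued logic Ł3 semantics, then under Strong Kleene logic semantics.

In Łukasiewicz three-valued logic Ł3: x -> x = I -> I = 1
x | (x -> x) = I | 1 = 1
~x = ~I = I
(x | (x -> x)) | ~x = 1 | I = 1
In Strong Kleene logic: x -> x = I -> I = I  [~I | I]
x | (x -> x) = I | I = I
~x = ~I = I
(x | (x -> x)) | ~x = I | I = I
They differ because Łukasiewicz three-valued logic Ł3 and Strong Kleene logic treat I differently under implication.

1; I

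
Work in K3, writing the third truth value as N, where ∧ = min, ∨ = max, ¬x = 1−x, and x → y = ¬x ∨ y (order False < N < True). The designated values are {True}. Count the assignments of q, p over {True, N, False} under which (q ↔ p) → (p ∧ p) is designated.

4

Designated under: (q=True, p=True); (q=True, p=False); (q=N, p=True); (q=False, p=True).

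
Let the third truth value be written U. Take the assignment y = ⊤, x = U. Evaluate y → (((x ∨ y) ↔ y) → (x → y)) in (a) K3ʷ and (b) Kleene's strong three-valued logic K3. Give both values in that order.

U; ⊤

In K3ʷ: x ∨ y = U ∨ ⊤ = U
(x ∨ y) ↔ y = U ↔ ⊤ = U
x → y = U → ⊤ = U  [any arg is the third value ⇒ result is the third value]
((x ∨ y) ↔ y) → (x → y) = U → U = U
y → (((x ∨ y) ↔ y) → (x → y)) = ⊤ → U = U
In Kleene's strong three-valued logic K3: x ∨ y = U ∨ ⊤ = ⊤
(x ∨ y) ↔ y = ⊤ ↔ ⊤ = ⊤
x → y = U → ⊤ = ⊤  [¬U ∨ ⊤]
((x ∨ y) ↔ y) → (x → y) = ⊤ → ⊤ = ⊤
y → (((x ∨ y) ↔ y) → (x → y)) = ⊤ → ⊤ = ⊤
They differ because K3ʷ and Kleene's strong three-valued logic K3 treat U differently under the binary connectives.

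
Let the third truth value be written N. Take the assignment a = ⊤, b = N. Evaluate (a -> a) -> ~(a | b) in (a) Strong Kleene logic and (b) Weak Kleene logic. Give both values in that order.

In Strong Kleene logic: a -> a = ⊤ -> ⊤ = ⊤
a | b = ⊤ | N = ⊤
~(a | b) = ~⊤ = ⊥
(a -> a) -> ~(a | b) = ⊤ -> ⊥ = ⊥
In Weak Kleene logic: a -> a = ⊤ -> ⊤ = ⊤
a | b = ⊤ | N = N
~(a | b) = ~N = N
(a -> a) -> ~(a | b) = ⊤ -> N = N  [any arg is the third value ⇒ result is the third value]
They differ because Strong Kleene logic and Weak Kleene logic treat N differently under the binary connectives.

⊥; N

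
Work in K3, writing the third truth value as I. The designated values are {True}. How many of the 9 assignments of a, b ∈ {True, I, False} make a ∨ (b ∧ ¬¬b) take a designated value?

Of the 9 assignments, 5 give a value in {True}.

5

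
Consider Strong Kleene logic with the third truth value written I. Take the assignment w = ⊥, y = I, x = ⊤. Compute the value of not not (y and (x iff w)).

⊥

x iff w = ⊤ iff ⊥ = ⊥
y and (x iff w) = I and ⊥ = ⊥
not (y and (x iff w)) = not ⊥ = ⊤
not not (y and (x iff w)) = not ⊤ = ⊥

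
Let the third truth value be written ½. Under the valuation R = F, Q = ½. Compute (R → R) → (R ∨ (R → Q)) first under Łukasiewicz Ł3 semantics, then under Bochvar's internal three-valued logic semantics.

T; ½

In Łukasiewicz Ł3: R → R = F → F = T
R → Q = F → ½ = T  [min(1, 1−0+½)]
R ∨ (R → Q) = F ∨ T = T
(R → R) → (R ∨ (R → Q)) = T → T = T
In Bochvar's internal three-valued logic: R → R = F → F = T
R → Q = F → ½ = ½  [any arg is the third value ⇒ result is the third value]
R ∨ (R → Q) = F ∨ ½ = ½
(R → R) → (R ∨ (R → Q)) = T → ½ = ½
They differ because Łukasiewicz Ł3 and Bochvar's internal three-valued logic treat ½ differently under the binary connectives.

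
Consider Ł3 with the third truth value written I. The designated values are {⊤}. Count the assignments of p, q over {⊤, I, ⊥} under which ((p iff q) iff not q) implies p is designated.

6

Of the 9 assignments, 6 give a value in {⊤}.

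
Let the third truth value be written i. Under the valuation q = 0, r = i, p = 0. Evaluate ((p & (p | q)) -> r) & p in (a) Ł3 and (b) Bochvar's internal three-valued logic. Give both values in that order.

0; i

In Ł3: p | q = 0 | 0 = 0
p & (p | q) = 0 & 0 = 0
(p & (p | q)) -> r = 0 -> i = 1  [min(1, 1−0+½)]
((p & (p | q)) -> r) & p = 1 & 0 = 0
In Bochvar's internal three-valued logic: p | q = 0 | 0 = 0
p & (p | q) = 0 & 0 = 0
(p & (p | q)) -> r = 0 -> i = i
((p & (p | q)) -> r) & p = i & 0 = i
They differ because Ł3 and Bochvar's internal three-valued logic treat i differently under the binary connectives.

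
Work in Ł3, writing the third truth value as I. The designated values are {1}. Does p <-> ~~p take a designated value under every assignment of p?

Every assignment of p over {1, I, 0} gives a value in {1}.
In particular, with p=I: p <-> ~~p = 1.

Yes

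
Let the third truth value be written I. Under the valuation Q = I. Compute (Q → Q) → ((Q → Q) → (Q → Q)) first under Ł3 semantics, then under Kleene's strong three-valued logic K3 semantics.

In Ł3: Q → Q = I → I = T
Q → Q = I → I = T
Q → Q = I → I = T
(Q → Q) → (Q → Q) = T → T = T
(Q → Q) → ((Q → Q) → (Q → Q)) = T → T = T
In Kleene's strong three-valued logic K3: Q → Q = I → I = I  [¬I ∨ I]
Q → Q = I → I = I
Q → Q = I → I = I
(Q → Q) → (Q → Q) = I → I = I
(Q → Q) → ((Q → Q) → (Q → Q)) = I → I = I
They differ because Ł3 and Kleene's strong three-valued logic K3 treat I differently under implication.

T; I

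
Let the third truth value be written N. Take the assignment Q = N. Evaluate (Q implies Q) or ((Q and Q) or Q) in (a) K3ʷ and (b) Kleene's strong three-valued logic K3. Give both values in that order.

N; N

In K3ʷ: Q implies Q = N implies N = N
Q and Q = N and N = N
(Q and Q) or Q = N or N = N
(Q implies Q) or ((Q and Q) or Q) = N or N = N
In Kleene's strong three-valued logic K3: Q implies Q = N implies N = N
Q and Q = N and N = N
(Q and Q) or Q = N or N = N
(Q implies Q) or ((Q and Q) or Q) = N or N = N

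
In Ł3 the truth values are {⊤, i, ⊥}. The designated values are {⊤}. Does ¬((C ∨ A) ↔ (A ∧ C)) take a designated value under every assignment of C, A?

Countermodel: C=⊤, A=⊤ gives ⊥, which is not designated.

No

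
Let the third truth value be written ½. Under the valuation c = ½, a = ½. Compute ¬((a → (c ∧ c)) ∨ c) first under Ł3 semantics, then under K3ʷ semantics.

In Ł3: c ∧ c = ½ ∧ ½ = ½
a → (c ∧ c) = ½ → ½ = 1  [min(1, 1−½+½)]
(a → (c ∧ c)) ∨ c = 1 ∨ ½ = 1
¬((a → (c ∧ c)) ∨ c) = ¬1 = 0
In K3ʷ: c ∧ c = ½ ∧ ½ = ½
a → (c ∧ c) = ½ → ½ = ½  [any arg is the third value ⇒ result is the third value]
(a → (c ∧ c)) ∨ c = ½ ∨ ½ = ½
¬((a → (c ∧ c)) ∨ c) = ¬½ = ½
They differ because Ł3 and K3ʷ treat ½ differently under the binary connectives.

0; ½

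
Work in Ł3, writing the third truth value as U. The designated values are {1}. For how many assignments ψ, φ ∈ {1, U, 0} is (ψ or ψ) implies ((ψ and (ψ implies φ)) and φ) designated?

Of the 9 assignments, 6 give a value in {1}.

6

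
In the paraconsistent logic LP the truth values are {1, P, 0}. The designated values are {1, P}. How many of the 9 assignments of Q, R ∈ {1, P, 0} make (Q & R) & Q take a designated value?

Designated under: (Q=1, R=1); (Q=1, R=P); (Q=P, R=1); (Q=P, R=P).

4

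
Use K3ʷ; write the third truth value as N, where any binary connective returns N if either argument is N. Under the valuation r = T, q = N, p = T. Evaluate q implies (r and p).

r and p = T and T = T
q implies (r and p) = N implies T = N  [any arg is the third value ⇒ result is the third value]

N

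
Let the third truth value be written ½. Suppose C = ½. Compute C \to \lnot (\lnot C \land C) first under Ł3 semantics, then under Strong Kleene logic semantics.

In Ł3: \lnot C = \lnot ½ = ½
\lnot C \land C = ½ \land ½ = ½
\lnot (\lnot C \land C) = \lnot ½ = ½
C \to \lnot (\lnot C \land C) = ½ \to ½ = T  [min(1, 1−½+½)]
In Strong Kleene logic: \lnot C = \lnot ½ = ½
\lnot C \land C = ½ \land ½ = ½
\lnot (\lnot C \land C) = \lnot ½ = ½
C \to \lnot (\lnot C \land C) = ½ \to ½ = ½  [\lnot ½ \lor ½]
They differ because Ł3 and Strong Kleene logic treat ½ differently under implication.

T; ½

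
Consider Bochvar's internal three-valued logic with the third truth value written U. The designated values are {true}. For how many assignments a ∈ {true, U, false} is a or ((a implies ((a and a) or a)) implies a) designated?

a=true: true ✓
a=U: U ·
a=false: false ·

1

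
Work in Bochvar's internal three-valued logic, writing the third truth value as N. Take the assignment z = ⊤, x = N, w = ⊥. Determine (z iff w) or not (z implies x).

N

z iff w = ⊤ iff ⊥ = ⊥
z implies x = ⊤ implies N = N  [any arg is the third value ⇒ result is the third value]
not (z implies x) = not N = N
(z iff w) or not (z implies x) = ⊥ or N = N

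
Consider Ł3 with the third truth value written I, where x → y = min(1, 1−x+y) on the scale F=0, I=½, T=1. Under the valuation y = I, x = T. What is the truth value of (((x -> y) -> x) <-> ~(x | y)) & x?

x -> y = T -> I = I  [min(1, 1−1+½)]
(x -> y) -> x = I -> T = T
x | y = T | I = T
~(x | y) = ~T = F
((x -> y) -> x) <-> ~(x | y) = T <-> F = F
(((x -> y) -> x) <-> ~(x | y)) & x = F & T = F

F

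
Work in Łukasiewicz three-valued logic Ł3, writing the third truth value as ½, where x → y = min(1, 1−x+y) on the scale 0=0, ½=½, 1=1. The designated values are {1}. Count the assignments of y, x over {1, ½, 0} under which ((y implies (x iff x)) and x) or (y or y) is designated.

5

Of the 9 assignments, 5 give a value in {1}.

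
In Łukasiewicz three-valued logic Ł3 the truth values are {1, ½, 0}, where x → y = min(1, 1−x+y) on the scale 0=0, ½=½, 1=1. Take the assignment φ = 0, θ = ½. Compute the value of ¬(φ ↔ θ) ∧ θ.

φ ↔ θ = 0 ↔ ½ = ½
¬(φ ↔ θ) = ¬½ = ½
¬(φ ↔ θ) ∧ θ = ½ ∧ ½ = ½

½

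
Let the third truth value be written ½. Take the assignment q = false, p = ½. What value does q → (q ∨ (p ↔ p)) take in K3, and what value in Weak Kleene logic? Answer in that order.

true; ½

In K3: p ↔ p = ½ ↔ ½ = ½
q ∨ (p ↔ p) = false ∨ ½ = ½
q → (q ∨ (p ↔ p)) = false → ½ = true  [¬false ∨ ½]
In Weak Kleene logic: p ↔ p = ½ ↔ ½ = ½
q ∨ (p ↔ p) = false ∨ ½ = ½
q → (q ∨ (p ↔ p)) = false → ½ = ½  [any arg is the third value ⇒ result is the third value]
They differ because K3 and Weak Kleene logic treat ½ differently under the binary connectives.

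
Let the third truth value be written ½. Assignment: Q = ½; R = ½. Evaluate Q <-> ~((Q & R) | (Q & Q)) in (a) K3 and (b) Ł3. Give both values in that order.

½; ⊤

In K3: Q & R = ½ & ½ = ½
Q & Q = ½ & ½ = ½
(Q & R) | (Q & Q) = ½ | ½ = ½
~((Q & R) | (Q & Q)) = ~½ = ½
Q <-> ~((Q & R) | (Q & Q)) = ½ <-> ½ = ½
In Ł3: Q & R = ½ & ½ = ½
Q & Q = ½ & ½ = ½
(Q & R) | (Q & Q) = ½ | ½ = ½
~((Q & R) | (Q & Q)) = ~½ = ½
Q <-> ~((Q & R) | (Q & Q)) = ½ <-> ½ = ⊤  [1 − |½−½|]
They differ because K3 and Ł3 treat ½ differently under implication.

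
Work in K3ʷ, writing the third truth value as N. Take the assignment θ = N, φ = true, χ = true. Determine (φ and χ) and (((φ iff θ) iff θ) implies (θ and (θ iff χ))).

φ and χ = true and true = true
φ iff θ = true iff N = N
(φ iff θ) iff θ = N iff N = N
θ iff χ = N iff true = N
θ and (θ iff χ) = N and N = N
((φ iff θ) iff θ) implies (θ and (θ iff χ)) = N implies N = N  [any arg is the third value ⇒ result is the third value]
(φ and χ) and (((φ iff θ) iff θ) implies (θ and (θ iff χ))) = true and N = N

N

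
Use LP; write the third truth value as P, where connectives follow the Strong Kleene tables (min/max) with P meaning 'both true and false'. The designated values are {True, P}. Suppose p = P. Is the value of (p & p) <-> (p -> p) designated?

p & p = P & P = P
p -> p = P -> P = P  [~P | P]
(p & p) <-> (p -> p) = P <-> P = P
P ∈ {True, P}.

Yes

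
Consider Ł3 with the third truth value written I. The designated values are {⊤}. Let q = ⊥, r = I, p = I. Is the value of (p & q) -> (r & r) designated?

p & q = I & ⊥ = ⊥
r & r = I & I = I
(p & q) -> (r & r) = ⊥ -> I = ⊤  [min(1, 1−0+½)]
⊤ ∈ {⊤}.

Yes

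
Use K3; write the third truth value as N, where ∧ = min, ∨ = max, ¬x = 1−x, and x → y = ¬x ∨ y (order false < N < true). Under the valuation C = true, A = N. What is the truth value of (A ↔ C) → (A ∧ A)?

N

A ↔ C = N ↔ true = N
A ∧ A = N ∧ N = N
(A ↔ C) → (A ∧ A) = N → N = N  [¬N ∨ N]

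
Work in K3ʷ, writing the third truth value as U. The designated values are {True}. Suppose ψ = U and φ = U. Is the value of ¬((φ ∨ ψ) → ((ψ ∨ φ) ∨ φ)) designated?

φ ∨ ψ = U ∨ U = U
ψ ∨ φ = U ∨ U = U
(ψ ∨ φ) ∨ φ = U ∨ U = U
(φ ∨ ψ) → ((ψ ∨ φ) ∨ φ) = U → U = U  [any arg is the third value ⇒ result is the third value]
¬((φ ∨ ψ) → ((ψ ∨ φ) ∨ φ)) = ¬U = U
U ∉ {True}.

No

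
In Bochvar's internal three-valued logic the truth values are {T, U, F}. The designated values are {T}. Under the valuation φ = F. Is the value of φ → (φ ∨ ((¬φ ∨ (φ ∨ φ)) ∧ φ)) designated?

Yes

¬φ = ¬F = T
φ ∨ φ = F ∨ F = F
¬φ ∨ (φ ∨ φ) = T ∨ F = T
(¬φ ∨ (φ ∨ φ)) ∧ φ = T ∧ F = F
φ ∨ ((¬φ ∨ (φ ∨ φ)) ∧ φ) = F ∨ F = F
φ → (φ ∨ ((¬φ ∨ (φ ∨ φ)) ∧ φ)) = F → F = T
T ∈ {T}.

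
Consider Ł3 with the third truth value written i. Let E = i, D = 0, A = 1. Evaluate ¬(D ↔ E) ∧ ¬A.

0

D ↔ E = 0 ↔ i = i  [1 − |0−½|]
¬(D ↔ E) = ¬i = i
¬A = ¬1 = 0
¬(D ↔ E) ∧ ¬A = i ∧ 0 = 0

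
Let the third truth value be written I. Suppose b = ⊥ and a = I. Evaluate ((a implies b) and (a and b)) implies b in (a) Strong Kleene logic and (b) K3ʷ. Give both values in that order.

⊤; I

In Strong Kleene logic: a implies b = I implies ⊥ = I  [not I or ⊥]
a and b = I and ⊥ = ⊥
(a implies b) and (a and b) = I and ⊥ = ⊥
((a implies b) and (a and b)) implies b = ⊥ implies ⊥ = ⊤
In K3ʷ: a implies b = I implies ⊥ = I  [any arg is the third value ⇒ result is the third value]
a and b = I and ⊥ = I
(a implies b) and (a and b) = I and I = I
((a implies b) and (a and b)) implies b = I implies ⊥ = I
They differ because Strong Kleene logic and K3ʷ treat I differently under the binary connectives.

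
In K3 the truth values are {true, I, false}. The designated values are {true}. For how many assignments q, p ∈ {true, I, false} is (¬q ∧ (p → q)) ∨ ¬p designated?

Designated under: (q=true, p=false); (q=I, p=false); (q=false, p=false).

3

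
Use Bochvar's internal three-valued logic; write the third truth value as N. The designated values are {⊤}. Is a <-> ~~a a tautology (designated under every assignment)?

No

Countermodel: a=N gives N, which is not designated.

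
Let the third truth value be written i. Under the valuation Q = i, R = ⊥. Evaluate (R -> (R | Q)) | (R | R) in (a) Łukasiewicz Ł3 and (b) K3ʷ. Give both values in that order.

In Łukasiewicz Ł3: R | Q = ⊥ | i = i
R -> (R | Q) = ⊥ -> i = ⊤  [min(1, 1−0+½)]
R | R = ⊥ | ⊥ = ⊥
(R -> (R | Q)) | (R | R) = ⊤ | ⊥ = ⊤
In K3ʷ: R | Q = ⊥ | i = i
R -> (R | Q) = ⊥ -> i = i  [any arg is the third value ⇒ result is the third value]
R | R = ⊥ | ⊥ = ⊥
(R -> (R | Q)) | (R | R) = i | ⊥ = i
They differ because Łukasiewicz Ł3 and K3ʷ treat i differently under the binary connectives.

⊤; i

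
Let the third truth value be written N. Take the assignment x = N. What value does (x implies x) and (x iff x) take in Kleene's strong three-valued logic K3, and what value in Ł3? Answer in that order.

In Kleene's strong three-valued logic K3: x implies x = N implies N = N
x iff x = N iff N = N
(x implies x) and (x iff x) = N and N = N
In Ł3: x implies x = N implies N = ⊤  [min(1, 1−½+½)]
x iff x = N iff N = ⊤
(x implies x) and (x iff x) = ⊤ and ⊤ = ⊤
They differ because Kleene's strong three-valued logic K3 and Ł3 treat N differently under implication.

N; ⊤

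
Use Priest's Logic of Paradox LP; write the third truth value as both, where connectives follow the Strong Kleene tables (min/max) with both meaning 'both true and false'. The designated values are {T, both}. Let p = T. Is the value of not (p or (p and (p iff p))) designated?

No

p iff p = T iff T = T
p and (p iff p) = T and T = T
p or (p and (p iff p)) = T or T = T
not (p or (p and (p iff p))) = not T = F
F ∉ {T, both}.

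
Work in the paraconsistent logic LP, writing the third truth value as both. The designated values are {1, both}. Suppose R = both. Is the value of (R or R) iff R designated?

R or R = both or both = both
(R or R) iff R = both iff both = both
both ∈ {1, both}.

Yes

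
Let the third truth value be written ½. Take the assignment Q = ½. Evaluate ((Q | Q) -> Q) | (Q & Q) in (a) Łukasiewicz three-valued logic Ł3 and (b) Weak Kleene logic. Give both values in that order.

In Łukasiewicz three-valued logic Ł3: Q | Q = ½ | ½ = ½
(Q | Q) -> Q = ½ -> ½ = 1
Q & Q = ½ & ½ = ½
((Q | Q) -> Q) | (Q & Q) = 1 | ½ = 1
In Weak Kleene logic: Q | Q = ½ | ½ = ½
(Q | Q) -> Q = ½ -> ½ = ½  [any arg is the third value ⇒ result is the third value]
Q & Q = ½ & ½ = ½
((Q | Q) -> Q) | (Q & Q) = ½ | ½ = ½
They differ because Łukasiewicz three-valued logic Ł3 and Weak Kleene logic treat ½ differently under the binary connectives.

1; ½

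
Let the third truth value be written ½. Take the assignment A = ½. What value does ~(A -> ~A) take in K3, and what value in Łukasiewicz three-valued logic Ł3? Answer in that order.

In K3: ~A = ~½ = ½
A -> ~A = ½ -> ½ = ½  [~½ | ½]
~(A -> ~A) = ~½ = ½
In Łukasiewicz three-valued logic Ł3: ~A = ~½ = ½
A -> ~A = ½ -> ½ = True
~(A -> ~A) = ~True = False
They differ because K3 and Łukasiewicz three-valued logic Ł3 treat ½ differently under implication.

½; False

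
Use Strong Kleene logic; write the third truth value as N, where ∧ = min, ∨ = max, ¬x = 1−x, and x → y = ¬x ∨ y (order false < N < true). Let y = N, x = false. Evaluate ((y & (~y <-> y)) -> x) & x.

false

~y = ~N = N
~y <-> y = N <-> N = N
y & (~y <-> y) = N & N = N
(y & (~y <-> y)) -> x = N -> false = N  [~N | false]
((y & (~y <-> y)) -> x) & x = N & false = false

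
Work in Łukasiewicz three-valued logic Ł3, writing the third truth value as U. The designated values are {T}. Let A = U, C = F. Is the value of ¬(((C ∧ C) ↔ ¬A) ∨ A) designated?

No

C ∧ C = F ∧ F = F
¬A = ¬U = U
(C ∧ C) ↔ ¬A = F ↔ U = U
((C ∧ C) ↔ ¬A) ∨ A = U ∨ U = U
¬(((C ∧ C) ↔ ¬A) ∨ A) = ¬U = U
U ∉ {T}.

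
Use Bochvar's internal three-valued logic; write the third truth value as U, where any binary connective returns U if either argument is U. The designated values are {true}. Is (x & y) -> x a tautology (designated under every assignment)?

No

Countermodel: x=true, y=U gives U, which is not designated.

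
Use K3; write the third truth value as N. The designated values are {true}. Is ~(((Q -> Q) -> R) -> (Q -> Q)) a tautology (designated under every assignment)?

No

Countermodel: Q=true, R=true gives false, which is not designated.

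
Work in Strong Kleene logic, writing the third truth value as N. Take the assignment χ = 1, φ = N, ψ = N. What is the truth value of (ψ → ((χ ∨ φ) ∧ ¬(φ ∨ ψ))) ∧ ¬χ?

0

χ ∨ φ = 1 ∨ N = 1
φ ∨ ψ = N ∨ N = N
¬(φ ∨ ψ) = ¬N = N
(χ ∨ φ) ∧ ¬(φ ∨ ψ) = 1 ∧ N = N
ψ → ((χ ∨ φ) ∧ ¬(φ ∨ ψ)) = N → N = N
¬χ = ¬1 = 0
(ψ → ((χ ∨ φ) ∧ ¬(φ ∨ ψ))) ∧ ¬χ = N ∧ 0 = 0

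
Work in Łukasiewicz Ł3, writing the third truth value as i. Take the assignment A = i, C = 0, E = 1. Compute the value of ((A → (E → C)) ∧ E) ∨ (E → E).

1

E → C = 1 → 0 = 0
A → (E → C) = i → 0 = i  [min(1, 1−½+0)]
(A → (E → C)) ∧ E = i ∧ 1 = i
E → E = 1 → 1 = 1
((A → (E → C)) ∧ E) ∨ (E → E) = i ∨ 1 = 1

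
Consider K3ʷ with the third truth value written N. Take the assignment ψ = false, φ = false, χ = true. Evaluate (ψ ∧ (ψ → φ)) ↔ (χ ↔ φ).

true

ψ → φ = false → false = true
ψ ∧ (ψ → φ) = false ∧ true = false
χ ↔ φ = true ↔ false = false
(ψ ∧ (ψ → φ)) ↔ (χ ↔ φ) = false ↔ false = true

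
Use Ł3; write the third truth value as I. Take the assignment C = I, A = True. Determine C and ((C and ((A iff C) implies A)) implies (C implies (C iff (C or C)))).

A iff C = True iff I = I  [1 − |1−½|]
(A iff C) implies A = I implies True = True
C and ((A iff C) implies A) = I and True = I
C or C = I or I = I
C iff (C or C) = I iff I = True
C implies (C iff (C or C)) = I implies True = True
(C and ((A iff C) implies A)) implies (C implies (C iff (C or C))) = I implies True = True
C and ((C and ((A iff C) implies A)) implies (C implies (C iff (C or C)))) = I and True = I

I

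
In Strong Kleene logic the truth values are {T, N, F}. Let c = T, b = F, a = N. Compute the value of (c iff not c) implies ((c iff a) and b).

not c = not T = F
c iff not c = T iff F = F
c iff a = T iff N = N
(c iff a) and b = N and F = F
(c iff not c) implies ((c iff a) and b) = F implies F = T

T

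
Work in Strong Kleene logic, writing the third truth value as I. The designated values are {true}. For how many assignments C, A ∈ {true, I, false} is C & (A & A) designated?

1

Designated under: (C=true, A=true).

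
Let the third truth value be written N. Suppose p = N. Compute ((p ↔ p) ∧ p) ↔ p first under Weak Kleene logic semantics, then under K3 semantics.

In Weak Kleene logic: p ↔ p = N ↔ N = N
(p ↔ p) ∧ p = N ∧ N = N
((p ↔ p) ∧ p) ↔ p = N ↔ N = N
In K3: p ↔ p = N ↔ N = N
(p ↔ p) ∧ p = N ∧ N = N
((p ↔ p) ∧ p) ↔ p = N ↔ N = N

N; N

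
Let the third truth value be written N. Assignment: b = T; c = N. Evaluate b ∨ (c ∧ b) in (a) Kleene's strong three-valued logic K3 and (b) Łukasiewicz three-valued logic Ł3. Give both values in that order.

T; T

In Kleene's strong three-valued logic K3: c ∧ b = N ∧ T = N
b ∨ (c ∧ b) = T ∨ N = T
In Łukasiewicz three-valued logic Ł3: c ∧ b = N ∧ T = N
b ∨ (c ∧ b) = T ∨ N = T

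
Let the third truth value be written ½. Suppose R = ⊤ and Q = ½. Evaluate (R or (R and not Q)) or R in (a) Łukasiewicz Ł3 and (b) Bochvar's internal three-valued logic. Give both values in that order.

⊤; ½

In Łukasiewicz Ł3: not Q = not ½ = ½
R and not Q = ⊤ and ½ = ½
R or (R and not Q) = ⊤ or ½ = ⊤
(R or (R and not Q)) or R = ⊤ or ⊤ = ⊤
In Bochvar's internal three-valued logic: not Q = not ½ = ½
R and not Q = ⊤ and ½ = ½
R or (R and not Q) = ⊤ or ½ = ½
(R or (R and not Q)) or R = ½ or ⊤ = ½
They differ because Łukasiewicz Ł3 and Bochvar's internal three-valued logic treat ½ differently under the binary connectives.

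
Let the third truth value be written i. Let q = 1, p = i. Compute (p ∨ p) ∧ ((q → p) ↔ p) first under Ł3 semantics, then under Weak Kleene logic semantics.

In Ł3: p ∨ p = i ∨ i = i
q → p = 1 → i = i  [min(1, 1−1+½)]
(q → p) ↔ p = i ↔ i = 1
(p ∨ p) ∧ ((q → p) ↔ p) = i ∧ 1 = i
In Weak Kleene logic: p ∨ p = i ∨ i = i
q → p = 1 → i = i  [any arg is the third value ⇒ result is the third value]
(q → p) ↔ p = i ↔ i = i
(p ∨ p) ∧ ((q → p) ↔ p) = i ∧ i = i

i; i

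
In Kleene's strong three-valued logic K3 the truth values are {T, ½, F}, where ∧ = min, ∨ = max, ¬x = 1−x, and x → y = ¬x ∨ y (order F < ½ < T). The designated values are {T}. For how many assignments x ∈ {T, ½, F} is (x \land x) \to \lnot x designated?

1

x=T: F ·
x=½: ½ ·
x=F: T ✓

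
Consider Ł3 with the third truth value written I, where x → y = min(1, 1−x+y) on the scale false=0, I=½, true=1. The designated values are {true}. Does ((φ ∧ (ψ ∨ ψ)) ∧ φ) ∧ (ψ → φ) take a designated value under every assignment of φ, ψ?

Countermodel: φ=true, ψ=I gives I, which is not designated.

No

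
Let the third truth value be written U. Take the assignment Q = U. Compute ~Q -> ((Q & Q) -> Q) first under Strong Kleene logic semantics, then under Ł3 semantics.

U; true

In Strong Kleene logic: ~Q = ~U = U
Q & Q = U & U = U
(Q & Q) -> Q = U -> U = U  [~U | U]
~Q -> ((Q & Q) -> Q) = U -> U = U
In Ł3: ~Q = ~U = U
Q & Q = U & U = U
(Q & Q) -> Q = U -> U = true  [min(1, 1−½+½)]
~Q -> ((Q & Q) -> Q) = U -> true = true
They differ because Strong Kleene logic and Ł3 treat U differently under implication.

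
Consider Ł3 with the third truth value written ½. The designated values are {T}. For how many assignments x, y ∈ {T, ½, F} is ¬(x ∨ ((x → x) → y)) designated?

Designated under: (x=F, y=F).

1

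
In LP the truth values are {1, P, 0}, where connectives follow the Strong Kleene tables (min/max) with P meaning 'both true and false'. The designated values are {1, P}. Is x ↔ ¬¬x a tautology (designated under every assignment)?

Every assignment of x over {1, P, 0} gives a value in {1, P}.
In particular, with x=P: x ↔ ¬¬x = P.

Yes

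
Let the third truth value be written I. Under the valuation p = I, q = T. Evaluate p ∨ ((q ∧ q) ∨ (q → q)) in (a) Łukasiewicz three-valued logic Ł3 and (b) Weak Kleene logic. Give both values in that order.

T; I

In Łukasiewicz three-valued logic Ł3: q ∧ q = T ∧ T = T
q → q = T → T = T
(q ∧ q) ∨ (q → q) = T ∨ T = T
p ∨ ((q ∧ q) ∨ (q → q)) = I ∨ T = T
In Weak Kleene logic: q ∧ q = T ∧ T = T
q → q = T → T = T
(q ∧ q) ∨ (q → q) = T ∨ T = T
p ∨ ((q ∧ q) ∨ (q → q)) = I ∨ T = I
They differ because Łukasiewicz three-valued logic Ł3 and Weak Kleene logic treat I differently under the binary connectives.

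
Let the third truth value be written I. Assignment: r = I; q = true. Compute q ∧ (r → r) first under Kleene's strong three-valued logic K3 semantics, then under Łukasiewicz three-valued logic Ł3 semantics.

I; true

In Kleene's strong three-valued logic K3: r → r = I → I = I
q ∧ (r → r) = true ∧ I = I
In Łukasiewicz three-valued logic Ł3: r → r = I → I = true  [min(1, 1−½+½)]
q ∧ (r → r) = true ∧ true = true
They differ because Kleene's strong three-valued logic K3 and Łukasiewicz three-valued logic Ł3 treat I differently under implication.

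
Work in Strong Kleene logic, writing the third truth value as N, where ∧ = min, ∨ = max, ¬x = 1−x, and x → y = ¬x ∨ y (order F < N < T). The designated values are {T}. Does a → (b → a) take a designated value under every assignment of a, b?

Countermodel: a=N, b=T gives N, which is not designated.

No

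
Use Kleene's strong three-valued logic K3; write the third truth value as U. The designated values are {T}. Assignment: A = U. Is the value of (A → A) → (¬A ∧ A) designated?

A → A = U → U = U  [¬U ∨ U]
¬A = ¬U = U
¬A ∧ A = U ∧ U = U
(A → A) → (¬A ∧ A) = U → U = U
U ∉ {T}.

No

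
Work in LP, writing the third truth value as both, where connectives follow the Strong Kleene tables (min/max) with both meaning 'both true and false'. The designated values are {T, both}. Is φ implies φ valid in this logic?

Every assignment of φ over {T, both, F} gives a value in {T, both}.
In particular, with φ=both: φ implies φ = both.

Yes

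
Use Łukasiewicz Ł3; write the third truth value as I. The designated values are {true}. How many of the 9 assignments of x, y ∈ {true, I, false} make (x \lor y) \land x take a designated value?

Designated under: (x=true, y=true); (x=true, y=I); (x=true, y=false).

3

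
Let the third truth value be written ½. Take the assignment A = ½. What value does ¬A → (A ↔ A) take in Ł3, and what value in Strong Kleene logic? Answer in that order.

True; ½

In Ł3: ¬A = ¬½ = ½
A ↔ A = ½ ↔ ½ = True  [1 − |½−½|]
¬A → (A ↔ A) = ½ → True = True
In Strong Kleene logic: ¬A = ¬½ = ½
A ↔ A = ½ ↔ ½ = ½
¬A → (A ↔ A) = ½ → ½ = ½
They differ because Ł3 and Strong Kleene logic treat ½ differently under implication.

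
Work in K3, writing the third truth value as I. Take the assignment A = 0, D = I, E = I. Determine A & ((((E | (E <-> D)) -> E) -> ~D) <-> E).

E <-> D = I <-> I = I
E | (E <-> D) = I | I = I
(E | (E <-> D)) -> E = I -> I = I
~D = ~I = I
((E | (E <-> D)) -> E) -> ~D = I -> I = I
(((E | (E <-> D)) -> E) -> ~D) <-> E = I <-> I = I
A & ((((E | (E <-> D)) -> E) -> ~D) <-> E) = 0 & I = 0

0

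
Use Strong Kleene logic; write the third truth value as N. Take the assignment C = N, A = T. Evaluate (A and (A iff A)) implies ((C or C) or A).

T

A iff A = T iff T = T
A and (A iff A) = T and T = T
C or C = N or N = N
(C or C) or A = N or T = T
(A and (A iff A)) implies ((C or C) or A) = T implies T = T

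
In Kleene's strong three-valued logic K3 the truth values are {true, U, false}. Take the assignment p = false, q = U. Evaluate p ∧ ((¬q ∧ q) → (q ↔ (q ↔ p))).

¬q = ¬U = U
¬q ∧ q = U ∧ U = U
q ↔ p = U ↔ false = U
q ↔ (q ↔ p) = U ↔ U = U
(¬q ∧ q) → (q ↔ (q ↔ p)) = U → U = U
p ∧ ((¬q ∧ q) → (q ↔ (q ↔ p))) = false ∧ U = false

false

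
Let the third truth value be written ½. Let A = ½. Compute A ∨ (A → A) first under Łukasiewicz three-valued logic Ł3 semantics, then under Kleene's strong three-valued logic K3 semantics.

In Łukasiewicz three-valued logic Ł3: A → A = ½ → ½ = T  [min(1, 1−½+½)]
A ∨ (A → A) = ½ ∨ T = T
In Kleene's strong three-valued logic K3: A → A = ½ → ½ = ½  [¬½ ∨ ½]
A ∨ (A → A) = ½ ∨ ½ = ½
They differ because Łukasiewicz three-valued logic Ł3 and Kleene's strong three-valued logic K3 treat ½ differently under implication.

T; ½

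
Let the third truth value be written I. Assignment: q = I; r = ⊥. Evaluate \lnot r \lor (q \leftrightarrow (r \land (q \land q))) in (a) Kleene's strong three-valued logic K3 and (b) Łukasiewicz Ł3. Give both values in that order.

⊤; ⊤

In Kleene's strong three-valued logic K3: \lnot r = \lnot ⊥ = ⊤
q \land q = I \land I = I
r \land (q \land q) = ⊥ \land I = ⊥
q \leftrightarrow (r \land (q \land q)) = I \leftrightarrow ⊥ = I
\lnot r \lor (q \leftrightarrow (r \land (q \land q))) = ⊤ \lor I = ⊤
In Łukasiewicz Ł3: \lnot r = \lnot ⊥ = ⊤
q \land q = I \land I = I
r \land (q \land q) = ⊥ \land I = ⊥
q \leftrightarrow (r \land (q \land q)) = I \leftrightarrow ⊥ = I
\lnot r \lor (q \leftrightarrow (r \land (q \land q))) = ⊤ \lor I = ⊤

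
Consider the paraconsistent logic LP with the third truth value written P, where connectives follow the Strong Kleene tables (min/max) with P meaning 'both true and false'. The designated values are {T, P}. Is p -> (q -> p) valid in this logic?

Every assignment of p, q over {T, P, F} gives a value in {T, P}.
In particular, with p=P, q=P: p -> (q -> p) = P.

Yes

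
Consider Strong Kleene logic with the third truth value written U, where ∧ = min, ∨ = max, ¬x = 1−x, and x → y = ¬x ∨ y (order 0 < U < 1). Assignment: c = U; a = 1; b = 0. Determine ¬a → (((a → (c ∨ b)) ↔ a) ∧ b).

¬a = ¬1 = 0
c ∨ b = U ∨ 0 = U
a → (c ∨ b) = 1 → U = U
(a → (c ∨ b)) ↔ a = U ↔ 1 = U
((a → (c ∨ b)) ↔ a) ∧ b = U ∧ 0 = 0
¬a → (((a → (c ∨ b)) ↔ a) ∧ b) = 0 → 0 = 1

1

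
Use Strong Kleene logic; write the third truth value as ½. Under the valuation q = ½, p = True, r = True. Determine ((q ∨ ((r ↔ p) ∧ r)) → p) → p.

True

r ↔ p = True ↔ True = True
(r ↔ p) ∧ r = True ∧ True = True
q ∨ ((r ↔ p) ∧ r) = ½ ∨ True = True
(q ∨ ((r ↔ p) ∧ r)) → p = True → True = True
((q ∨ ((r ↔ p) ∧ r)) → p) → p = True → True = True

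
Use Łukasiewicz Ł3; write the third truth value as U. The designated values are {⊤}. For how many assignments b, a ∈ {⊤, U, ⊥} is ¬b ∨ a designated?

Of the 9 assignments, 5 give a value in {⊤}.

5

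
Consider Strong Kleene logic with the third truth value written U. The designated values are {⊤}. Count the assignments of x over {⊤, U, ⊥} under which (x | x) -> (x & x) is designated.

x=⊤: ⊤ ✓
x=U: U ·
x=⊥: ⊤ ✓

2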